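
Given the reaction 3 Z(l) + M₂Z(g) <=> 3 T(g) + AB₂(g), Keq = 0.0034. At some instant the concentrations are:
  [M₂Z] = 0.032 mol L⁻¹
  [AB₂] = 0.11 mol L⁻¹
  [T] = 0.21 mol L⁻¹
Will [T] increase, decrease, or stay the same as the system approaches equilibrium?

(Z is a pure liquid — omitted from Q.)
Q = [T]³·[AB₂] / [M₂Z] = (0.21)³·(0.11) / (0.032) = 0.032
Q = 0.032 > Keq = 0.0034: net reverse reaction.
T is a product, so it decreases.

decrease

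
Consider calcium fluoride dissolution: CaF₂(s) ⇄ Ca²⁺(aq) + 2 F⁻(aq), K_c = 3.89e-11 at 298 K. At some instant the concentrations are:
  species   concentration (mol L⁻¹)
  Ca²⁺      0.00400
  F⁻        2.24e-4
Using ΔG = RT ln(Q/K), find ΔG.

ΔG = 4.07 kJ/mol

(CaF₂ is a pure solid — omitted from Q_c.)
Q_c = [Ca²⁺]·[F⁻]² = (0.00400)·(2.24e-4)² = 2.01e-10
ΔG = RT ln(Q_c/K_c) = (8.314 J mol⁻¹ K⁻¹)(298 K) × ln(2.01e-10/3.89e-11)
   = (2.478 kJ/mol)(1.642) = 4.07 kJ/mol
ΔG > 0, so the forward reaction is non-spontaneous (proceeds in reverse).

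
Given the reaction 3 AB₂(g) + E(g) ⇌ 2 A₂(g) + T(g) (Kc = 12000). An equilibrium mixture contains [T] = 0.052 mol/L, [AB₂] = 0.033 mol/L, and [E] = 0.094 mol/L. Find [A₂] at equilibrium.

[A₂] = 0.88 mol/L

At equilibrium, Kc = [A₂]²·[T] / ([AB₂]³·[E]) = 12000.
([A₂])²·(0.052) / ((0.033)³·(0.094)) = 12000
[A₂]² = 0.780 ⇒ [A₂] = 0.88 mol/L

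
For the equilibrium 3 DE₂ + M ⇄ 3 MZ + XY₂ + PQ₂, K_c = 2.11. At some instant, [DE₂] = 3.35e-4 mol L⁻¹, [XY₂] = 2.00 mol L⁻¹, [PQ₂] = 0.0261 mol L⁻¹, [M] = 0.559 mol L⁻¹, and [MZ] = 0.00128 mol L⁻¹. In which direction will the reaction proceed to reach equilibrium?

Q_c = [MZ]³·[XY₂]·[PQ₂] / ([DE₂]³·[M]) = (0.00128)³·(2.00)·(0.0261) / ((3.35e-4)³·(0.559)) = 5.21
Q_c = 5.21 > K_c = 2.11, so the reverse reaction proceeds.

reverse (toward reactants)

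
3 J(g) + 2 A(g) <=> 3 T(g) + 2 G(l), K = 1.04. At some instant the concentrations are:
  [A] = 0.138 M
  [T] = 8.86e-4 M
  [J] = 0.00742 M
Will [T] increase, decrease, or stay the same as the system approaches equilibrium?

(G is a pure liquid — omitted from Q.)
Q = [T]³ / ([J]³·[A]²) = (8.86e-4)³ / ((0.00742)³·(0.138)²) = 0.0894
Q = 0.0894 < K = 1.04: net forward reaction.
T is a product, so it increases.

increase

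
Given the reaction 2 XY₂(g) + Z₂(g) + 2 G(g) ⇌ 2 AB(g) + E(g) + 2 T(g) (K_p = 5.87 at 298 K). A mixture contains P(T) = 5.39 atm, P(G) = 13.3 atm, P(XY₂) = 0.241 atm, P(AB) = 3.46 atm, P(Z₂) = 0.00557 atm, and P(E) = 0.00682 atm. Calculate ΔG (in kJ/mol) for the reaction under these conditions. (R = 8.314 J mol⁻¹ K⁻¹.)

Q_p = P(AB)²·P(E)·P(T)² / (P(XY₂)²·P(Z₂)·P(G)²) = (3.46)²·(0.00682)·(5.39)² / ((0.241)²·(0.00557)·(13.3)²) = 41.4
ΔG = RT ln(Q_p/K_p) = (8.314 J mol⁻¹ K⁻¹)(298 K) × ln(41.4/5.87)
   = (2.478 kJ/mol)(1.953) = 4.84 kJ/mol
ΔG > 0, so the forward reaction is non-spontaneous (proceeds in reverse).

ΔG = 4.84 kJ/mol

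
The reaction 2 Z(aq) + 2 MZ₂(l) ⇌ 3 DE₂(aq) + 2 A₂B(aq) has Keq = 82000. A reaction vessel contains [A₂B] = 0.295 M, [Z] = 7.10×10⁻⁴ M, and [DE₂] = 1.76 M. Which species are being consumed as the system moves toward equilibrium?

DE₂, A₂B (products)

(MZ₂ is a pure liquid — omitted from Q.)
Q = [DE₂]³·[A₂B]² / [Z]² = (1.76)³·(0.295)² / (7.10×10⁻⁴)² = 9.41×10⁵
Q = 9.41×10⁵ > Keq = 82000: net reverse reaction.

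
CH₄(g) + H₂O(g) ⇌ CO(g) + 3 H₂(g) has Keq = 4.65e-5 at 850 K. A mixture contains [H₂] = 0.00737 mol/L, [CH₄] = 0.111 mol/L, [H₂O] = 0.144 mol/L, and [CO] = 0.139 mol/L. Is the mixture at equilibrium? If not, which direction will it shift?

Q = [CO]·[H₂]³ / ([CH₄]·[H₂O]) = (0.139)·(0.00737)³ / ((0.111)·(0.144)) = 3.48e-6
Q = 3.48e-6 < Keq = 4.65e-5: net forward reaction.

no; Q < K, reaction proceeds forward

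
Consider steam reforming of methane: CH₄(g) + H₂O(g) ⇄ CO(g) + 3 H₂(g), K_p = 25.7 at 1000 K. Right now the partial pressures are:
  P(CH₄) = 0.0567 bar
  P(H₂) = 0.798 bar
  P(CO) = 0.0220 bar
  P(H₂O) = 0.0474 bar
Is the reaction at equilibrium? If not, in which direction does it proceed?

Q_p = P(CO)·P(H₂)³ / (P(CH₄)·P(H₂O)) = (0.0220)·(0.798)³ / ((0.0567)·(0.0474)) = 4.16
Q_p = 4.16 < K_p = 25.7, so the forward reaction proceeds.

forward (toward products)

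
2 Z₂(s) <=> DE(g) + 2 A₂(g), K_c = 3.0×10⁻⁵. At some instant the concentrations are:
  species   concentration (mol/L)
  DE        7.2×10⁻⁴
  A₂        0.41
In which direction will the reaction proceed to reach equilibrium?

(Z₂ is a pure solid — omitted from Q_c.)
Q_c = [DE]·[A₂]² = (7.2×10⁻⁴)·(0.41)² = 1.2×10⁻⁴
Q_c = 1.2×10⁻⁴ > K_c = 3.0×10⁻⁵, so the reverse reaction proceeds.

in the reverse direction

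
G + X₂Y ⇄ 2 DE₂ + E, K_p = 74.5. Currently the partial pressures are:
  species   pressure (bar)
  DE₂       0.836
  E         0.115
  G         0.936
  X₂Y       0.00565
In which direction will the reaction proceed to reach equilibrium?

Q_p = P(DE₂)²·P(E) / (P(G)·P(X₂Y)) = (0.836)²·(0.115) / ((0.936)·(0.00565)) = 15.2
Q_p = 15.2 < K_p = 74.5, so the forward reaction proceeds.

to the right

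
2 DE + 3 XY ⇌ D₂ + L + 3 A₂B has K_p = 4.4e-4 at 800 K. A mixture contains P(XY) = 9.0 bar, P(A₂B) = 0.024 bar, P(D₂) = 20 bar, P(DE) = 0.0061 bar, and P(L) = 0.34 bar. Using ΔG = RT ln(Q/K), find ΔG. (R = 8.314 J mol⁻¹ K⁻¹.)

ΔG = 13.7 kJ/mol

Q_p = P(D₂)·P(L)·P(A₂B)³ / (P(DE)²·P(XY)³) = (20)·(0.34)·(0.024)³ / ((0.0061)²·(9.0)³) = 0.00347
ΔG = RT ln(Q_p/K_p) = (8.314 J mol⁻¹ K⁻¹)(800 K) × ln(0.00347/4.4e-4)
   = (6.651 kJ/mol)(2.065) = 13.7 kJ/mol
ΔG > 0, so the forward reaction is non-spontaneous (proceeds in reverse).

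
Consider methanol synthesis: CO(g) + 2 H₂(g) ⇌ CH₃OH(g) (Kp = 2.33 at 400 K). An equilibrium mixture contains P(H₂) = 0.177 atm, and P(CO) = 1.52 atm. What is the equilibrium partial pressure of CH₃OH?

P(CH₃OH) = 0.111 atm

At equilibrium, Kp = P(CH₃OH) / (P(CO)·P(H₂)²) = 2.33.
(P(CH₃OH)) / ((1.52)·(0.177)²) = 2.33
P(CH₃OH) = 0.111 atm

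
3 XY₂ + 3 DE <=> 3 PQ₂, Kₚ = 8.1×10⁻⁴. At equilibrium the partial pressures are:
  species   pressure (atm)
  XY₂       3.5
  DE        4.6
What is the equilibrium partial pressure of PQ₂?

P(PQ₂) = 1.5 atm

At equilibrium, Kₚ = P(PQ₂)³ / (P(XY₂)³·P(DE)³) = 8.1×10⁻⁴.
(P(PQ₂))³ / ((3.5)³·(4.6)³) = 8.1×10⁻⁴
P(PQ₂)³ = 3.38 ⇒ P(PQ₂) = 1.5 atm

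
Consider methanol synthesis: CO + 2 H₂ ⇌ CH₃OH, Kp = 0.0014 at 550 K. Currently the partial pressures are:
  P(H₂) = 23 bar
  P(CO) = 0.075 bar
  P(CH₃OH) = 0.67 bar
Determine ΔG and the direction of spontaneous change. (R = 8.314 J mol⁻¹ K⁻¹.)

Qp = P(CH₃OH) / (P(CO)·P(H₂)²) = (0.67) / ((0.075)·(23)²) = 0.0169
ΔG = RT ln(Qp/Kp) = (8.314 J mol⁻¹ K⁻¹)(550 K) × ln(0.0169/0.0014)
   = (4.573 kJ/mol)(2.491) = 11.4 kJ/mol
ΔG > 0, so the forward reaction is non-spontaneous (proceeds in reverse).

ΔG = 11.4 kJ/mol; the forward reaction is non-spontaneous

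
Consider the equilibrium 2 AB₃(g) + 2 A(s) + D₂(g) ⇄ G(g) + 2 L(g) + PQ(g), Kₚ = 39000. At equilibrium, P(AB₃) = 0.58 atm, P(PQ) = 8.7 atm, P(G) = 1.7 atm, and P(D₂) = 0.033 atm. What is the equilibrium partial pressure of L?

(A is a pure solid — omitted from Kₚ.)
At equilibrium, Kₚ = P(G)·P(L)²·P(PQ) / (P(AB₃)²·P(D₂)) = 39000.
(1.7)·(P(L))²·(8.7) / ((0.58)²·(0.033)) = 39000
P(L)² = 29.3 ⇒ P(L) = 5.4 atm

P(L) = 5.4 atm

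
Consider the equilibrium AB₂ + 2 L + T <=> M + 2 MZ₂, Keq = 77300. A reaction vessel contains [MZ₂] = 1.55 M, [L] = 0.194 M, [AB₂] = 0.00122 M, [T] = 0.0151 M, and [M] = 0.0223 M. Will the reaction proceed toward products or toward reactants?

neither direction; the system is at equilibrium

Q = [M]·[MZ₂]² / ([AB₂]·[L]²·[T]) = (0.0223)·(1.55)² / ((0.00122)·(0.194)²·(0.0151)) = 77300
Q = 77300 = Keq, so the system is already at equilibrium.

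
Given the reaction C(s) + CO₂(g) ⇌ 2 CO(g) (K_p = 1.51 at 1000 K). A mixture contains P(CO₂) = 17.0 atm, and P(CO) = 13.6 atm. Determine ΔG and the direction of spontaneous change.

(C is a pure solid — omitted from Q_p.)
Q_p = P(CO)² / P(CO₂) = (13.6)² / (17.0) = 10.9
ΔG = RT ln(Q_p/K_p) = (8.314 J mol⁻¹ K⁻¹)(1000 K) × ln(10.9/1.51)
   = (8.314 kJ/mol)(1.977) = 16.4 kJ/mol
ΔG > 0, so the forward reaction is non-spontaneous (proceeds in reverse).

ΔG = 16.4 kJ/mol; the forward reaction is non-spontaneous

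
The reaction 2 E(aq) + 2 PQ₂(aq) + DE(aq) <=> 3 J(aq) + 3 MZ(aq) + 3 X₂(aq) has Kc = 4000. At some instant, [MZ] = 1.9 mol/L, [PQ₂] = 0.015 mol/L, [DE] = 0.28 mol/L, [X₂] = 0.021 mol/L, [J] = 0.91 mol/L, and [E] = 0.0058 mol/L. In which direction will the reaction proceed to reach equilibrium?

toward reactants

Qc = [J]³·[MZ]³·[X₂]³ / ([E]²·[PQ₂]²·[DE]) = (0.91)³·(1.9)³·(0.021)³ / ((0.0058)²·(0.015)²·(0.28)) = 23000
Qc = 23000 > Kc = 4000, so the reverse reaction proceeds.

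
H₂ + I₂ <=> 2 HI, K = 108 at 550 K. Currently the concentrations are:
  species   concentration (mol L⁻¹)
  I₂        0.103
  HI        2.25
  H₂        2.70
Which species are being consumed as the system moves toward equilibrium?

Q = [HI]² / ([H₂]·[I₂]) = (2.25)² / ((2.70)·(0.103)) = 18.2
Q = 18.2 < K = 108: net forward reaction.

H₂, I₂ (reactants)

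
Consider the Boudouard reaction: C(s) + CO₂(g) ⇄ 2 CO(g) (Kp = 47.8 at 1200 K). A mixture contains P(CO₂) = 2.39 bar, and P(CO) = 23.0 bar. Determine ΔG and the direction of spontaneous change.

(C is a pure solid — omitted from Qp.)
Qp = P(CO)² / P(CO₂) = (23.0)² / (2.39) = 221
ΔG = RT ln(Qp/Kp) = (8.314 J mol⁻¹ K⁻¹)(1200 K) × ln(221/47.8)
   = (9.977 kJ/mol)(1.531) = 15.3 kJ/mol
ΔG > 0, so the forward reaction is non-spontaneous (proceeds in reverse).

ΔG = 15.3 kJ/mol; the forward reaction is non-spontaneous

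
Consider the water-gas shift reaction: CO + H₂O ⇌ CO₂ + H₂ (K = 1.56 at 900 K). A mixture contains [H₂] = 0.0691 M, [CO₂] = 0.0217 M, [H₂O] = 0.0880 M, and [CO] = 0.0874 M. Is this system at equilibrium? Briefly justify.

no; Q < K, reaction proceeds forward

Q = [CO₂]·[H₂] / ([CO]·[H₂O]) = (0.0217)·(0.0691) / ((0.0874)·(0.0880)) = 0.195
Q = 0.195 < K = 1.56: net forward reaction.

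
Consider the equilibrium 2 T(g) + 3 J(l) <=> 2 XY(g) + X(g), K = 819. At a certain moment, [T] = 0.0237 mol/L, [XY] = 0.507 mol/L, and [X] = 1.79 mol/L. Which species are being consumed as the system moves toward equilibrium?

(J is a pure liquid — omitted from Q.)
Q = [XY]²·[X] / [T]² = (0.507)²·(1.79) / (0.0237)² = 819
Q = 819 = K; the system is at equilibrium.

none (at equilibrium)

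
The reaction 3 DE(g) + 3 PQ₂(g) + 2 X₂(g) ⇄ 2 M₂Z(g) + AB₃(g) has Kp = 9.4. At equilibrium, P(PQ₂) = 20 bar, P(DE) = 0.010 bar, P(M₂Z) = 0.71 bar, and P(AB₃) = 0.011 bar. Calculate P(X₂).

P(X₂) = 0.27 bar

At equilibrium, Kp = P(M₂Z)²·P(AB₃) / (P(DE)³·P(PQ₂)³·P(X₂)²) = 9.4.
(0.71)²·(0.011) / ((0.010)³·(20)³·(P(X₂))²) = 9.4
P(X₂)² = 0.0737 ⇒ P(X₂) = 0.27 bar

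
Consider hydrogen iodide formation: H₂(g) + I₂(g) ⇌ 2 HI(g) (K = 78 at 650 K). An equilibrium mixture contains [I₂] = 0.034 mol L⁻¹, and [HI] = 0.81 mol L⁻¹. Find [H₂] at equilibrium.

At equilibrium, K = [HI]² / ([H₂]·[I₂]) = 78.
(0.81)² / (([H₂])·(0.034)) = 78
[H₂] = 0.247 = 0.25 mol L⁻¹

[H₂] = 0.25 mol L⁻¹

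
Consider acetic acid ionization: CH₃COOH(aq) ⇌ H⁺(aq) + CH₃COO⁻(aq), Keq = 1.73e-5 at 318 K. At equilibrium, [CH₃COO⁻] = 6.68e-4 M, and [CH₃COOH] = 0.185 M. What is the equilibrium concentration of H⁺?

At equilibrium, Keq = [H⁺]·[CH₃COO⁻] / [CH₃COOH] = 1.73e-5.
([H⁺])·(6.68e-4) / (0.185) = 1.73e-5
[H⁺] = 0.00479 M

[H⁺] = 0.00479 M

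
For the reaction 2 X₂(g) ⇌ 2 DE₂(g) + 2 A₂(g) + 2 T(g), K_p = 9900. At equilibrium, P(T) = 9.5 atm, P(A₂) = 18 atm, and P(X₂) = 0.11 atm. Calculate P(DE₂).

At equilibrium, K_p = P(DE₂)²·P(A₂)²·P(T)² / P(X₂)² = 9900.
(P(DE₂))²·(18)²·(9.5)² / (0.11)² = 9900
P(DE₂)² = 0.00410 ⇒ P(DE₂) = 0.064 atm

P(DE₂) = 0.064 atm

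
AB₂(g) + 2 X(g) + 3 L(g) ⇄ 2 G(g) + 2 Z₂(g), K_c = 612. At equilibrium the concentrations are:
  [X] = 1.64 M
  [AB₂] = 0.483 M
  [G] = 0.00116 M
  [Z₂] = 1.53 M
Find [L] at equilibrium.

[L] = 0.00158 M

At equilibrium, K_c = [G]²·[Z₂]² / ([AB₂]·[X]²·[L]³) = 612.
(0.00116)²·(1.53)² / ((0.483)·(1.64)²·([L])³) = 612
[L]³ = 3.96×10⁻⁹ ⇒ [L] = 0.00158 M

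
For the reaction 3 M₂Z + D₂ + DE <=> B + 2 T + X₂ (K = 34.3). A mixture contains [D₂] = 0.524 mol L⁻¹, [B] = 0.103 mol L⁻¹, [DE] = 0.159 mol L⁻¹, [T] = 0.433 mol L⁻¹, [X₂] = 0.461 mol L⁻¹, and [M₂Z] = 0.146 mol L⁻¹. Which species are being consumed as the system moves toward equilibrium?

none (at equilibrium)

Q = [B]·[T]²·[X₂] / ([M₂Z]³·[D₂]·[DE]) = (0.103)·(0.433)²·(0.461) / ((0.146)³·(0.524)·(0.159)) = 34.3
Q = 34.3 = K; the system is at equilibrium.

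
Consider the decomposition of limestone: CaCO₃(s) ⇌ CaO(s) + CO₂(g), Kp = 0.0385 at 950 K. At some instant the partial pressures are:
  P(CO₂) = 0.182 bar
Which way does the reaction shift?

(CaCO₃, CaO are pure solids — omitted from Qp.)
Qp = P(CO₂) = 0.182
Qp = 0.182 > Kp = 0.0385, so the reverse reaction proceeds.

to the left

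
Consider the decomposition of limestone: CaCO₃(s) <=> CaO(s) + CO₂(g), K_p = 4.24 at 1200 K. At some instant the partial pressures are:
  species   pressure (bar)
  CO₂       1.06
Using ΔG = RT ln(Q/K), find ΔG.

(CaCO₃, CaO are pure solids — omitted from Q_p.)
Q_p = P(CO₂) = 1.06
ΔG = RT ln(Q_p/K_p) = (8.314 J mol⁻¹ K⁻¹)(1200 K) × ln(1.06/4.24)
   = (9.977 kJ/mol)(-1.386) = -13.8 kJ/mol
ΔG < 0, so the forward reaction is spontaneous (proceeds forward).

ΔG = -13.8 kJ/mol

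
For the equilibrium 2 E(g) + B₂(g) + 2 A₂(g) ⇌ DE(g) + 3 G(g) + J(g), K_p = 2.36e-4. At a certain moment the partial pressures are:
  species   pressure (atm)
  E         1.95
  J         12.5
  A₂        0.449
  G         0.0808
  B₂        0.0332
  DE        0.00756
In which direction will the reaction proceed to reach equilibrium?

reverse (toward reactants)

Q_p = P(DE)·P(G)³·P(J) / (P(E)²·P(B₂)·P(A₂)²) = (0.00756)·(0.0808)³·(12.5) / ((1.95)²·(0.0332)·(0.449)²) = 0.00196
Q_p = 0.00196 > K_p = 2.36e-4, so the reverse reaction proceeds.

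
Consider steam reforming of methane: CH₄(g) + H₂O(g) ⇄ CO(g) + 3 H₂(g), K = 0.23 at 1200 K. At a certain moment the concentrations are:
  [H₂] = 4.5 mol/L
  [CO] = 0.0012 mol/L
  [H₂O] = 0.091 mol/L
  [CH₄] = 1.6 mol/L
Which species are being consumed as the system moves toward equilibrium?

Q = [CO]·[H₂]³ / ([CH₄]·[H₂O]) = (0.0012)·(4.5)³ / ((1.6)·(0.091)) = 0.75
Q = 0.75 > K = 0.23: net reverse reaction.

CO, H₂ (products)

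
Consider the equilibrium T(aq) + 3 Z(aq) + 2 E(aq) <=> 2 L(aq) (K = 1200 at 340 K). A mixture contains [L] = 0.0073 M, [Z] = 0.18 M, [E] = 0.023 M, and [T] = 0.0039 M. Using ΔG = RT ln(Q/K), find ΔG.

Q = [L]² / ([T]·[Z]³·[E]²) = (0.0073)² / ((0.0039)·(0.18)³·(0.023)²) = 4430
ΔG = RT ln(Q/K) = (8.314 J mol⁻¹ K⁻¹)(340 K) × ln(4430/1200)
   = (2.827 kJ/mol)(1.306) = 3.69 kJ/mol
ΔG > 0, so the forward reaction is non-spontaneous (proceeds in reverse).

ΔG = 3.69 kJ/mol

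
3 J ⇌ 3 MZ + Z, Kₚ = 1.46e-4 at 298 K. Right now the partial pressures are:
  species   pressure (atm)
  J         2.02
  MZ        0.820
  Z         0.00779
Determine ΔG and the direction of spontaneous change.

ΔG = 3.15 kJ/mol; the forward reaction is non-spontaneous

Qₚ = P(MZ)³·P(Z) / P(J)³ = (0.820)³·(0.00779) / (2.02)³ = 5.21e-4
ΔG = RT ln(Qₚ/Kₚ) = (8.314 J mol⁻¹ K⁻¹)(298 K) × ln(5.21e-4/1.46e-4)
   = (2.478 kJ/mol)(1.272) = 3.15 kJ/mol
ΔG > 0, so the forward reaction is non-spontaneous (proceeds in reverse).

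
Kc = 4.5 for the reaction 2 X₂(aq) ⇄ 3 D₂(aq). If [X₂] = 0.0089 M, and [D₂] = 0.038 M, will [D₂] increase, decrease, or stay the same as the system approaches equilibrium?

increase

Qc = [D₂]³ / [X₂]² = (0.038)³ / (0.0089)² = 0.69
Qc = 0.69 < Kc = 4.5: net forward reaction.
D₂ is a product, so it increases.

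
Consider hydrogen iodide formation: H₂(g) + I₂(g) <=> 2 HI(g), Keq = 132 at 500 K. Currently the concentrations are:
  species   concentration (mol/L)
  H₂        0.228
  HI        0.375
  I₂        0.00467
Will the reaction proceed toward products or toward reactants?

no net change (already at equilibrium)

Q = [HI]² / ([H₂]·[I₂]) = (0.375)² / ((0.228)·(0.00467)) = 132
Q = 132 = Keq, so the system is already at equilibrium.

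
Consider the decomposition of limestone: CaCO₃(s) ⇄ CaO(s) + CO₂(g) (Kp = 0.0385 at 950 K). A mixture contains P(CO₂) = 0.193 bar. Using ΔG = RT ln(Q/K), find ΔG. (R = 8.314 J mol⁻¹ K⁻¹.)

(CaCO₃, CaO are pure solids — omitted from Qp.)
Qp = P(CO₂) = 0.193
ΔG = RT ln(Qp/Kp) = (8.314 J mol⁻¹ K⁻¹)(950 K) × ln(0.193/0.0385)
   = (7.898 kJ/mol)(1.612) = 12.7 kJ/mol
ΔG > 0, so the forward reaction is non-spontaneous (proceeds in reverse).

ΔG = 12.7 kJ/mol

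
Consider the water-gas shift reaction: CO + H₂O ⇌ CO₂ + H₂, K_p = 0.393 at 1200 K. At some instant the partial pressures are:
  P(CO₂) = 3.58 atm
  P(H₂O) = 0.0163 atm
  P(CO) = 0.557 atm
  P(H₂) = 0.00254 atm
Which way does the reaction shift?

Q_p = P(CO₂)·P(H₂) / (P(CO)·P(H₂O)) = (3.58)·(0.00254) / ((0.557)·(0.0163)) = 1.00
Q_p = 1.00 > K_p = 0.393, so the reverse reaction proceeds.

in the reverse direction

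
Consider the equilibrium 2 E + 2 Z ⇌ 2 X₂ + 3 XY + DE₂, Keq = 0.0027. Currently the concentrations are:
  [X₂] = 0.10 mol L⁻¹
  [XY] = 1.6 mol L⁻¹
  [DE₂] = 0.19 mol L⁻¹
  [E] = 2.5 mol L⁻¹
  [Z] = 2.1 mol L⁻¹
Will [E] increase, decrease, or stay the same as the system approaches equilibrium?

Q = [X₂]²·[XY]³·[DE₂] / ([E]²·[Z]²) = (0.10)²·(1.6)³·(0.19) / ((2.5)²·(2.1)²) = 2.8×10⁻⁴
Q = 2.8×10⁻⁴ < Keq = 0.0027: net forward reaction.
E is a reactant, so it decreases.

decrease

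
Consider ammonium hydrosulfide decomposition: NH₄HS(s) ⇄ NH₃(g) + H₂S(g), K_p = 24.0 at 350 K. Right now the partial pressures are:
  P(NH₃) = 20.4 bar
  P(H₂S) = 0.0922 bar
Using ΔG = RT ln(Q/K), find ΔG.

ΔG = -7.41 kJ/mol

(NH₄HS is a pure solid — omitted from Q_p.)
Q_p = P(NH₃)·P(H₂S) = (20.4)·(0.0922) = 1.88
ΔG = RT ln(Q_p/K_p) = (8.314 J mol⁻¹ K⁻¹)(350 K) × ln(1.88/24.0)
   = (2.910 kJ/mol)(-2.547) = -7.41 kJ/mol
ΔG < 0, so the forward reaction is spontaneous (proceeds forward).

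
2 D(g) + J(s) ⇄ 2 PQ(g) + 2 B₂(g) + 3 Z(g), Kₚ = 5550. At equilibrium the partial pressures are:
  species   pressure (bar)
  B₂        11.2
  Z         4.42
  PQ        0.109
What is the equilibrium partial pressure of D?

P(D) = 0.152 bar

(J is a pure solid — omitted from Kₚ.)
At equilibrium, Kₚ = P(PQ)²·P(B₂)²·P(Z)³ / P(D)² = 5550.
(0.109)²·(11.2)²·(4.42)³ / (P(D))² = 5550
P(D)² = 0.0232 ⇒ P(D) = 0.152 bar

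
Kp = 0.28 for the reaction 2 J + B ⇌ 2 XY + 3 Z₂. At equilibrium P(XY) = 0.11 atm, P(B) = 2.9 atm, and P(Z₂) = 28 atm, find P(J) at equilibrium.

P(J) = 18 atm

At equilibrium, Kp = P(XY)²·P(Z₂)³ / (P(J)²·P(B)) = 0.28.
(0.11)²·(28)³ / ((P(J))²·(2.9)) = 0.28
P(J)² = 327 ⇒ P(J) = 18 atm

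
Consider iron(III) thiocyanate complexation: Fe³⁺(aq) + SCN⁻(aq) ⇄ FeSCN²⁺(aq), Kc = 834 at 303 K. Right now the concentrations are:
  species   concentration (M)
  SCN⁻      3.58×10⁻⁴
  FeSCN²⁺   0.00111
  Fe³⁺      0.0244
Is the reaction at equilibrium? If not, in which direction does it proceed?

Qc = [FeSCN²⁺] / ([Fe³⁺]·[SCN⁻]) = (0.00111) / ((0.0244)·(3.58×10⁻⁴)) = 127
Qc = 127 < Kc = 834, so the forward reaction proceeds.

to the right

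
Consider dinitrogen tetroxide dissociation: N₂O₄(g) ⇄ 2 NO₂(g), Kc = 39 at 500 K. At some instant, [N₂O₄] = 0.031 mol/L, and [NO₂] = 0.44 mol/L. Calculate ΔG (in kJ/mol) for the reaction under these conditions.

Qc = [NO₂]² / [N₂O₄] = (0.44)² / (0.031) = 6.25
ΔG = RT ln(Qc/Kc) = (8.314 J mol⁻¹ K⁻¹)(500 K) × ln(6.25/39)
   = (4.157 kJ/mol)(-1.831) = -7.61 kJ/mol
ΔG < 0, so the forward reaction is spontaneous (proceeds forward).

ΔG = -7.61 kJ/mol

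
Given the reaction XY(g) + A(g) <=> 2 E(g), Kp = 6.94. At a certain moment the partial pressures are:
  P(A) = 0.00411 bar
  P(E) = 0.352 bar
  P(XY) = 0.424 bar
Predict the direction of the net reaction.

to the left

Qp = P(E)² / (P(XY)·P(A)) = (0.352)² / ((0.424)·(0.00411)) = 71.1
Qp = 71.1 > Kp = 6.94, so the reverse reaction proceeds.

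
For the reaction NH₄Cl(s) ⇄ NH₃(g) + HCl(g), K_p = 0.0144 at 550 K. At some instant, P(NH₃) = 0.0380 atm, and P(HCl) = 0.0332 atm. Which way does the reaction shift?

(NH₄Cl is a pure solid — omitted from Q_p.)
Q_p = P(NH₃)·P(HCl) = (0.0380)·(0.0332) = 0.00126
Q_p = 0.00126 < K_p = 0.0144, so the forward reaction proceeds.

forward (toward products)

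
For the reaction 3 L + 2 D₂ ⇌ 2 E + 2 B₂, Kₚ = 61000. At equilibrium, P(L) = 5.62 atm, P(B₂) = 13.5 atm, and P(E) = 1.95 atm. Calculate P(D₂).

At equilibrium, Kₚ = P(E)²·P(B₂)² / (P(L)³·P(D₂)²) = 61000.
(1.95)²·(13.5)² / ((5.62)³·(P(D₂))²) = 61000
P(D₂)² = 6.40×10⁻⁵ ⇒ P(D₂) = 0.00800 atm

P(D₂) = 0.00800 atm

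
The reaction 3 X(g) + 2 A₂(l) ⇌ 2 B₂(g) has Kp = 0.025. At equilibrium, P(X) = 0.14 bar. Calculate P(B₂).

(A₂ is a pure liquid — omitted from Kp.)
At equilibrium, Kp = P(B₂)² / P(X)³ = 0.025.
(P(B₂))² / (0.14)³ = 0.025
P(B₂)² = 6.86×10⁻⁵ ⇒ P(B₂) = 0.0083 bar

P(B₂) = 0.0083 bar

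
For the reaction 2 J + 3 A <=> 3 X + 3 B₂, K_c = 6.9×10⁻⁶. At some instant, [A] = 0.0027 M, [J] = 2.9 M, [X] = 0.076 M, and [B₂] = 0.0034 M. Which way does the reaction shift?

reverse (toward reactants)

Q_c = [X]³·[B₂]³ / ([J]²·[A]³) = (0.076)³·(0.0034)³ / ((2.9)²·(0.0027)³) = 1.0×10⁻⁴
Q_c = 1.0×10⁻⁴ > K_c = 6.9×10⁻⁶, so the reverse reaction proceeds.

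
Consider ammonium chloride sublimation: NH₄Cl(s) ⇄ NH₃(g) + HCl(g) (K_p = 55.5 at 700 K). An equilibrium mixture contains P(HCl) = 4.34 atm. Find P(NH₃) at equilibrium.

(NH₄Cl is a pure solid — omitted from K_p.)
At equilibrium, K_p = P(NH₃)·P(HCl) = 55.5.
(P(NH₃))·(4.34) = 55.5
P(NH₃) = 12.8 atm

P(NH₃) = 12.8 atm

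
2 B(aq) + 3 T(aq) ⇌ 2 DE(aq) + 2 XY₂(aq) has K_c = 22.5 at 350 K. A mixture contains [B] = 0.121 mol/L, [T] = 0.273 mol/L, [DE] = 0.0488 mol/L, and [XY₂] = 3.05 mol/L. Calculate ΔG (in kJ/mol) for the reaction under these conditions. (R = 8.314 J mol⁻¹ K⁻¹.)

Q_c = [DE]²·[XY₂]² / ([B]²·[T]³) = (0.0488)²·(3.05)² / ((0.121)²·(0.273)³) = 74.4
ΔG = RT ln(Q_c/K_c) = (8.314 J mol⁻¹ K⁻¹)(350 K) × ln(74.4/22.5)
   = (2.910 kJ/mol)(1.196) = 3.48 kJ/mol
ΔG > 0, so the forward reaction is non-spontaneous (proceeds in reverse).

ΔG = 3.48 kJ/mol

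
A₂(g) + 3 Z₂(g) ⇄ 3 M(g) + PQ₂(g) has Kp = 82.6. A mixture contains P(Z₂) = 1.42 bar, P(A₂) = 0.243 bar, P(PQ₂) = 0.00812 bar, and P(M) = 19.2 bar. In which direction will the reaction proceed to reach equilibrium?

neither direction; the system is at equilibrium

Qp = P(M)³·P(PQ₂) / (P(A₂)·P(Z₂)³) = (19.2)³·(0.00812) / ((0.243)·(1.42)³) = 82.6
Qp = 82.6 = Kp, so the system is already at equilibrium.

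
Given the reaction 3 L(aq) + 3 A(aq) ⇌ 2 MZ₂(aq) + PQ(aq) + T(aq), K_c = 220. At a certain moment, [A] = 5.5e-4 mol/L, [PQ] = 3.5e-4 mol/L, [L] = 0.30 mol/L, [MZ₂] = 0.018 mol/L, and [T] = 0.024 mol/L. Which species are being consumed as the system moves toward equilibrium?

Q_c = [MZ₂]²·[PQ]·[T] / ([L]³·[A]³) = (0.018)²·(3.5e-4)·(0.024) / ((0.30)³·(5.5e-4)³) = 610
Q_c = 610 > K_c = 220: net reverse reaction.

MZ₂, PQ, T (products)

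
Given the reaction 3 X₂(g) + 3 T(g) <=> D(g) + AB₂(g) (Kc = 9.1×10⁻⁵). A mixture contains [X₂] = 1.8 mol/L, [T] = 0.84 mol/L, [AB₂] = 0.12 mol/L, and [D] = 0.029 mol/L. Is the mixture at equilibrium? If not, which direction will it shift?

no; Q > K, reaction proceeds in reverse

Qc = [D]·[AB₂] / ([X₂]³·[T]³) = (0.029)·(0.12) / ((1.8)³·(0.84)³) = 0.0010
Qc = 0.0010 > Kc = 9.1×10⁻⁵: net reverse reaction.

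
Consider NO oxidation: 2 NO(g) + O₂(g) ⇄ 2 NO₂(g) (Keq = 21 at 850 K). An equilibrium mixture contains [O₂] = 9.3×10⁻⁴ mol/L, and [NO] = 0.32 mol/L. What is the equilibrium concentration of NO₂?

[NO₂] = 0.045 mol/L

At equilibrium, Keq = [NO₂]² / ([NO]²·[O₂]) = 21.
([NO₂])² / ((0.32)²·(9.3×10⁻⁴)) = 21
[NO₂]² = 0.00200 ⇒ [NO₂] = 0.045 mol/L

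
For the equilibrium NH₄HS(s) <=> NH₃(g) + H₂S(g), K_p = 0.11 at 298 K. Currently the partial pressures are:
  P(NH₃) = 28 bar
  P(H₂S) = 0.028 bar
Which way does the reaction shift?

toward reactants

(NH₄HS is a pure solid — omitted from Q_p.)
Q_p = P(NH₃)·P(H₂S) = (28)·(0.028) = 0.78
Q_p = 0.78 > K_p = 0.11, so the reverse reaction proceeds.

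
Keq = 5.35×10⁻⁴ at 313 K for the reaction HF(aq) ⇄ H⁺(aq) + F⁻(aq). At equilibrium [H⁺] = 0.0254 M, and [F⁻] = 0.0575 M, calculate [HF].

[HF] = 2.73 M

At equilibrium, Keq = [H⁺]·[F⁻] / [HF] = 5.35×10⁻⁴.
(0.0254)·(0.0575) / ([HF]) = 5.35×10⁻⁴
[HF] = 2.73 M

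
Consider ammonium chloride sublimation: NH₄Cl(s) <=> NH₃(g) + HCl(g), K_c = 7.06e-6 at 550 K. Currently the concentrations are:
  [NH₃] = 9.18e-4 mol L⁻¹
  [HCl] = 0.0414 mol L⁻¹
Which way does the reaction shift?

in the reverse direction

(NH₄Cl is a pure solid — omitted from Q_c.)
Q_c = [NH₃]·[HCl] = (9.18e-4)·(0.0414) = 3.80e-5
Q_c = 3.80e-5 > K_c = 7.06e-6, so the reverse reaction proceeds.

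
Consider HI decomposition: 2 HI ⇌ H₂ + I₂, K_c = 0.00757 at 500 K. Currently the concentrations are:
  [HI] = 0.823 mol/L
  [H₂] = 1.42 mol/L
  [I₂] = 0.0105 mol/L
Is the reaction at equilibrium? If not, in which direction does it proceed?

to the left

Q_c = [H₂]·[I₂] / [HI]² = (1.42)·(0.0105) / (0.823)² = 0.0220
Q_c = 0.0220 > K_c = 0.00757, so the reverse reaction proceeds.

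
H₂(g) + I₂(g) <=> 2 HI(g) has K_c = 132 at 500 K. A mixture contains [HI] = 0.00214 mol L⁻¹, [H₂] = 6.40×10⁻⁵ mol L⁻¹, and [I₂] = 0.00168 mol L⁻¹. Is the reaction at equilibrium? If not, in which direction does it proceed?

Q_c = [HI]² / ([H₂]·[I₂]) = (0.00214)² / ((6.40×10⁻⁵)·(0.00168)) = 42.6
Q_c = 42.6 < K_c = 132, so the forward reaction proceeds.

to the right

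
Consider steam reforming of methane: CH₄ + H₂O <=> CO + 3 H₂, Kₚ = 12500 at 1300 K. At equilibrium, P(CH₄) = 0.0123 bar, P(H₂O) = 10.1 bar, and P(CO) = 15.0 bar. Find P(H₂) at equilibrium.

P(H₂) = 4.70 bar

At equilibrium, Kₚ = P(CO)·P(H₂)³ / (P(CH₄)·P(H₂O)) = 12500.
(15.0)·(P(H₂))³ / ((0.0123)·(10.1)) = 12500
P(H₂)³ = 104 ⇒ P(H₂) = 4.70 bar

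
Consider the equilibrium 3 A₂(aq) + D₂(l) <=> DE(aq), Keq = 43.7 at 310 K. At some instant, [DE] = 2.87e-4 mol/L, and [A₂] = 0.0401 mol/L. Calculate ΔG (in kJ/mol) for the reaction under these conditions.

(D₂ is a pure liquid — omitted from Q.)
Q = [DE] / [A₂]³ = (2.87e-4) / (0.0401)³ = 4.45
ΔG = RT ln(Q/Keq) = (8.314 J mol⁻¹ K⁻¹)(310 K) × ln(4.45/43.7)
   = (2.577 kJ/mol)(-2.284) = -5.89 kJ/mol
ΔG < 0, so the forward reaction is spontaneous (proceeds forward).

ΔG = -5.89 kJ/mol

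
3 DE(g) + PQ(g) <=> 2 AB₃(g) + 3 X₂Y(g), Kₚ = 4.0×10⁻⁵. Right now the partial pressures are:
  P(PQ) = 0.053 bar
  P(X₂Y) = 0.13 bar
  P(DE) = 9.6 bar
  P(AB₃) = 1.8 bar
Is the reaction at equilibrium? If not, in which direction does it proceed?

toward reactants

Qₚ = P(AB₃)²·P(X₂Y)³ / (P(DE)³·P(PQ)) = (1.8)²·(0.13)³ / ((9.6)³·(0.053)) = 1.5×10⁻⁴
Qₚ = 1.5×10⁻⁴ > Kₚ = 4.0×10⁻⁵, so the reverse reaction proceeds.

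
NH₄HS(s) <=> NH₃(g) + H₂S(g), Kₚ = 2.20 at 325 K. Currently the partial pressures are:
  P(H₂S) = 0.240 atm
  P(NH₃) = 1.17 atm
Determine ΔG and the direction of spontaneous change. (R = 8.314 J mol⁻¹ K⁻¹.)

ΔG = -5.56 kJ/mol; the forward reaction is spontaneous

(NH₄HS is a pure solid — omitted from Qₚ.)
Qₚ = P(NH₃)·P(H₂S) = (1.17)·(0.240) = 0.281
ΔG = RT ln(Qₚ/Kₚ) = (8.314 J mol⁻¹ K⁻¹)(325 K) × ln(0.281/2.20)
   = (2.702 kJ/mol)(-2.058) = -5.56 kJ/mol
ΔG < 0, so the forward reaction is spontaneous (proceeds forward).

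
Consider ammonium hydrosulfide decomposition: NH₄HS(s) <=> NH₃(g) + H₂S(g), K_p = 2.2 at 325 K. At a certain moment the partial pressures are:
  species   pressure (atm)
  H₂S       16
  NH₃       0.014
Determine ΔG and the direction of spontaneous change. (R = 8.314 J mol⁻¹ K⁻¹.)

(NH₄HS is a pure solid — omitted from Q_p.)
Q_p = P(NH₃)·P(H₂S) = (0.014)·(16) = 0.224
ΔG = RT ln(Q_p/K_p) = (8.314 J mol⁻¹ K⁻¹)(325 K) × ln(0.224/2.2)
   = (2.702 kJ/mol)(-2.285) = -6.17 kJ/mol
ΔG < 0, so the forward reaction is spontaneous (proceeds forward).

ΔG = -6.17 kJ/mol; the forward reaction is spontaneous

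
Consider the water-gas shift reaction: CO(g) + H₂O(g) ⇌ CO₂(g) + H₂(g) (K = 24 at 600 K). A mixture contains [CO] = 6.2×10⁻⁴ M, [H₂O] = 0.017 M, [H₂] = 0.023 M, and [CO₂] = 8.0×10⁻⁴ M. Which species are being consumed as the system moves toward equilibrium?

CO, H₂O (reactants)

Q = [CO₂]·[H₂] / ([CO]·[H₂O]) = (8.0×10⁻⁴)·(0.023) / ((6.2×10⁻⁴)·(0.017)) = 1.7
Q = 1.7 < K = 24: net forward reaction.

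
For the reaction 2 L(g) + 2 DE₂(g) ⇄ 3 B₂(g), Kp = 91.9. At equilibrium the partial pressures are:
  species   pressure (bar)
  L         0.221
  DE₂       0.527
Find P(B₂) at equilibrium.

P(B₂) = 1.08 bar

At equilibrium, Kp = P(B₂)³ / (P(L)²·P(DE₂)²) = 91.9.
(P(B₂))³ / ((0.221)²·(0.527)²) = 91.9
P(B₂)³ = 1.25 ⇒ P(B₂) = 1.08 bar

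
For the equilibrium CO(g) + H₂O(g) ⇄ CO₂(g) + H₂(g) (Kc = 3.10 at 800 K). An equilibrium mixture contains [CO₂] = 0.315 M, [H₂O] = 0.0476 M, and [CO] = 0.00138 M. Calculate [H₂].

At equilibrium, Kc = [CO₂]·[H₂] / ([CO]·[H₂O]) = 3.10.
(0.315)·([H₂]) / ((0.00138)·(0.0476)) = 3.10
[H₂] = 6.46e-4 M

[H₂] = 6.46e-4 M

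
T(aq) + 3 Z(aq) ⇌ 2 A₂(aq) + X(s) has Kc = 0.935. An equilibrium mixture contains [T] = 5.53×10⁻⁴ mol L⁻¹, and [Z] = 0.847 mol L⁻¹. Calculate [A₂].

[A₂] = 0.0177 mol L⁻¹

(X is a pure solid — omitted from Kc.)
At equilibrium, Kc = [A₂]² / ([T]·[Z]³) = 0.935.
([A₂])² / ((5.53×10⁻⁴)·(0.847)³) = 0.935
[A₂]² = 3.14×10⁻⁴ ⇒ [A₂] = 0.0177 mol L⁻¹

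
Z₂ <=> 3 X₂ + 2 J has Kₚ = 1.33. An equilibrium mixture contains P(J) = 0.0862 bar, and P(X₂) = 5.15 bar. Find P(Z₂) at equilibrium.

At equilibrium, Kₚ = P(X₂)³·P(J)² / P(Z₂) = 1.33.
(5.15)³·(0.0862)² / (P(Z₂)) = 1.33
P(Z₂) = 0.763 bar

P(Z₂) = 0.763 bar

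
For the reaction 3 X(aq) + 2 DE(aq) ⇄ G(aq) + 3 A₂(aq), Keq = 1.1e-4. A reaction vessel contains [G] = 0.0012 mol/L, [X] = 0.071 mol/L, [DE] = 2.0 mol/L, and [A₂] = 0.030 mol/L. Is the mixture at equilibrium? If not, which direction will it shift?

Q = [G]·[A₂]³ / ([X]³·[DE]²) = (0.0012)·(0.030)³ / ((0.071)³·(2.0)²) = 2.3e-5
Q = 2.3e-5 < Keq = 1.1e-4: net forward reaction.

no; Q < K, reaction proceeds forward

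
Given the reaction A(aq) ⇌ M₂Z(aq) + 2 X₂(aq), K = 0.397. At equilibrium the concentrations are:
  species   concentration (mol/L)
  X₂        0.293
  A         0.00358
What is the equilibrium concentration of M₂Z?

At equilibrium, K = [M₂Z]·[X₂]² / [A] = 0.397.
([M₂Z])·(0.293)² / (0.00358) = 0.397
[M₂Z] = 0.0166 mol/L

[M₂Z] = 0.0166 mol/L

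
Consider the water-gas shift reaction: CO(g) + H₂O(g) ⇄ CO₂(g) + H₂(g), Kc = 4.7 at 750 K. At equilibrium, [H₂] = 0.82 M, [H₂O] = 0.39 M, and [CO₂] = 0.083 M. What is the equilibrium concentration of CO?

At equilibrium, Kc = [CO₂]·[H₂] / ([CO]·[H₂O]) = 4.7.
(0.083)·(0.82) / (([CO])·(0.39)) = 4.7
[CO] = 0.0371 = 0.037 M

[CO] = 0.037 M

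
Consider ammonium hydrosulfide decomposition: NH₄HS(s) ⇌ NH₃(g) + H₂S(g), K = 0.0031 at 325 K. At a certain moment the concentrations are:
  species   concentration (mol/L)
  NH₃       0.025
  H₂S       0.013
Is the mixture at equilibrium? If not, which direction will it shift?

no; Q < K, reaction proceeds forward

(NH₄HS is a pure solid — omitted from Q.)
Q = [NH₃]·[H₂S] = (0.025)·(0.013) = 3.3×10⁻⁴
Q = 3.3×10⁻⁴ < K = 0.0031: net forward reaction.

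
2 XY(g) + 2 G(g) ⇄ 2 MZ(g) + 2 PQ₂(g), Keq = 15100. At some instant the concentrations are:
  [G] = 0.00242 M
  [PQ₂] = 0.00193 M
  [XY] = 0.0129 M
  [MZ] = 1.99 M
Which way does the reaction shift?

neither direction; the system is at equilibrium

Q = [MZ]²·[PQ₂]² / ([XY]²·[G]²) = (1.99)²·(0.00193)² / ((0.0129)²·(0.00242)²) = 15100
Q = 15100 = Keq, so the system is already at equilibrium.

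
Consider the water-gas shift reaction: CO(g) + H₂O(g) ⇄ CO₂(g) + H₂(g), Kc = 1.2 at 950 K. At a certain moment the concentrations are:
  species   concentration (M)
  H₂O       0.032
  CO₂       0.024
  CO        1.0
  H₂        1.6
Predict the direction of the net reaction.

no net change (already at equilibrium)

Qc = [CO₂]·[H₂] / ([CO]·[H₂O]) = (0.024)·(1.6) / ((1.0)·(0.032)) = 1.2
Qc = 1.2 = Kc, so the system is already at equilibrium.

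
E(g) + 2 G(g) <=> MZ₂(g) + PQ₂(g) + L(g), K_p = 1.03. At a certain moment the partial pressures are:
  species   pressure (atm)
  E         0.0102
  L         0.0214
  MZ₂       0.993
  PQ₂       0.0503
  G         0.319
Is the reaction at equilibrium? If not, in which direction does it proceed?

Q_p = P(MZ₂)·P(PQ₂)·P(L) / (P(E)·P(G)²) = (0.993)·(0.0503)·(0.0214) / ((0.0102)·(0.319)²) = 1.03
Q_p = 1.03 = K_p, so the system is already at equilibrium.

no net change (already at equilibrium)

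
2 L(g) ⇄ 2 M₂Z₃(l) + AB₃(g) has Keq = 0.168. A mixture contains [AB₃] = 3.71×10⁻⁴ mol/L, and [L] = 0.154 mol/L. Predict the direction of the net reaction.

to the right

(M₂Z₃ is a pure liquid — omitted from Q.)
Q = [AB₃] / [L]² = (3.71×10⁻⁴) / (0.154)² = 0.0156
Q = 0.0156 < Keq = 0.168, so the forward reaction proceeds.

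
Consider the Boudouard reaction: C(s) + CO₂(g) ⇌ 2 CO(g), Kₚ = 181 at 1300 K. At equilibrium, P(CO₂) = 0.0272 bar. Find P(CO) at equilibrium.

P(CO) = 2.22 bar

(C is a pure solid — omitted from Kₚ.)
At equilibrium, Kₚ = P(CO)² / P(CO₂) = 181.
(P(CO))² / (0.0272) = 181
P(CO)² = 4.92 ⇒ P(CO) = 2.22 bar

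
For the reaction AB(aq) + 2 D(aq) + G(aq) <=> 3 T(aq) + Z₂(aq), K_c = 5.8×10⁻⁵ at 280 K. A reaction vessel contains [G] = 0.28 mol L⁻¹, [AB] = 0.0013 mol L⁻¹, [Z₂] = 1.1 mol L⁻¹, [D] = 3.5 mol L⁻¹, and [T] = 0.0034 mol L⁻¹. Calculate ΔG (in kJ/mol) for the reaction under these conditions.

Q_c = [T]³·[Z₂] / ([AB]·[D]²·[G]) = (0.0034)³·(1.1) / ((0.0013)·(3.5)²·(0.28)) = 9.70×10⁻⁶
ΔG = RT ln(Q_c/K_c) = (8.314 J mol⁻¹ K⁻¹)(280 K) × ln(9.70×10⁻⁶/5.8×10⁻⁵)
   = (2.328 kJ/mol)(-1.788) = -4.16 kJ/mol
ΔG < 0, so the forward reaction is spontaneous (proceeds forward).

ΔG = -4.16 kJ/mol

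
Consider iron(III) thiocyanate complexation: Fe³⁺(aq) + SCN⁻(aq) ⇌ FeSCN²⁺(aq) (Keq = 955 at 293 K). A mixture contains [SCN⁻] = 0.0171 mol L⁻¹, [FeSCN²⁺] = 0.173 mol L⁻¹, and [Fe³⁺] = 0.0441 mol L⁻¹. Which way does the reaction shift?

to the right

Q = [FeSCN²⁺] / ([Fe³⁺]·[SCN⁻]) = (0.173) / ((0.0441)·(0.0171)) = 229
Q = 229 < Keq = 955, so the forward reaction proceeds.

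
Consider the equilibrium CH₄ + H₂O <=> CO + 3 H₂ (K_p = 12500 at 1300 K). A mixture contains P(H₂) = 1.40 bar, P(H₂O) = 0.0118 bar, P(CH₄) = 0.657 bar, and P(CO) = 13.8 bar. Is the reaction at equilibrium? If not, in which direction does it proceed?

Q_p = P(CO)·P(H₂)³ / (P(CH₄)·P(H₂O)) = (13.8)·(1.40)³ / ((0.657)·(0.0118)) = 4880
Q_p = 4880 < K_p = 12500, so the forward reaction proceeds.

in the forward direction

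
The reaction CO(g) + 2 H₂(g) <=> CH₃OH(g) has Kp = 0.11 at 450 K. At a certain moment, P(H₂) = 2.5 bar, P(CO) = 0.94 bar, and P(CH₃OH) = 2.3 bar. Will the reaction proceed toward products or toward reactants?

Qp = P(CH₃OH) / (P(CO)·P(H₂)²) = (2.3) / ((0.94)·(2.5)²) = 0.39
Qp = 0.39 > Kp = 0.11, so the reverse reaction proceeds.

in the reverse direction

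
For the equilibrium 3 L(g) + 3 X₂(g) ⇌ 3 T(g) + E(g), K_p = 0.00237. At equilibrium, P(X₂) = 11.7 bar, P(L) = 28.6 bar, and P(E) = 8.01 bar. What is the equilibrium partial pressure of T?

P(T) = 22.3 bar

At equilibrium, K_p = P(T)³·P(E) / (P(L)³·P(X₂)³) = 0.00237.
(P(T))³·(8.01) / ((28.6)³·(11.7)³) = 0.00237
P(T)³ = 11100 ⇒ P(T) = 22.3 bar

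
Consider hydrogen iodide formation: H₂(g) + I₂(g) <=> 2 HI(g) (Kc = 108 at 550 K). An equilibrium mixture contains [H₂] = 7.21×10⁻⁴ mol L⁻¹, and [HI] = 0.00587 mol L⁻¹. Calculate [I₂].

[I₂] = 4.43×10⁻⁴ mol L⁻¹

At equilibrium, Kc = [HI]² / ([H₂]·[I₂]) = 108.
(0.00587)² / ((7.21×10⁻⁴)·([I₂])) = 108
[I₂] = 4.43×10⁻⁴ mol L⁻¹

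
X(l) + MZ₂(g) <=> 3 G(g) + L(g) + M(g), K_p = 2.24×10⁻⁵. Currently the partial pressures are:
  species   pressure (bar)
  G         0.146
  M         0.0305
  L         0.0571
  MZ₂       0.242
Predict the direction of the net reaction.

(X is a pure liquid — omitted from Q_p.)
Q_p = P(G)³·P(L)·P(M) / P(MZ₂) = (0.146)³·(0.0571)·(0.0305) / (0.242) = 2.24×10⁻⁵
Q_p = 2.24×10⁻⁵ = K_p, so the system is already at equilibrium.

no net change (already at equilibrium)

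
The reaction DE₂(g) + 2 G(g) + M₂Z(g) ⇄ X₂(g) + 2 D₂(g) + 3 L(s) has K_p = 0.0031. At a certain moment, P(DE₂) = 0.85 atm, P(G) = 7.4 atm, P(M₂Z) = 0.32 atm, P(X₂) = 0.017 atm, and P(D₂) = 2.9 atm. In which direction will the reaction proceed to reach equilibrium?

to the left

(L is a pure solid — omitted from Q_p.)
Q_p = P(X₂)·P(D₂)² / (P(DE₂)·P(G)²·P(M₂Z)) = (0.017)·(2.9)² / ((0.85)·(7.4)²·(0.32)) = 0.0096
Q_p = 0.0096 > K_p = 0.0031, so the reverse reaction proceeds.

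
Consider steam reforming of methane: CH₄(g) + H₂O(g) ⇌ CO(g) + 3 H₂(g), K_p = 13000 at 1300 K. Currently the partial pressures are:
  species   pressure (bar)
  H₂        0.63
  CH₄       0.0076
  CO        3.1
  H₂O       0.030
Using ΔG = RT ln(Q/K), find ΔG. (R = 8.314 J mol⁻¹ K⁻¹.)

ΔG = -14.5 kJ/mol

Q_p = P(CO)·P(H₂)³ / (P(CH₄)·P(H₂O)) = (3.1)·(0.63)³ / ((0.0076)·(0.030)) = 3400
ΔG = RT ln(Q_p/K_p) = (8.314 J mol⁻¹ K⁻¹)(1300 K) × ln(3400/13000)
   = (10.81 kJ/mol)(-1.341) = -14.5 kJ/mol
ΔG < 0, so the forward reaction is spontaneous (proceeds forward).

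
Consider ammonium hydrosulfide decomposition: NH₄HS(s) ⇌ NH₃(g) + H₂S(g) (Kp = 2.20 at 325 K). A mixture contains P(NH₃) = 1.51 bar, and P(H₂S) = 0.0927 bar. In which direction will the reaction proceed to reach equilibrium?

in the forward direction

(NH₄HS is a pure solid — omitted from Qp.)
Qp = P(NH₃)·P(H₂S) = (1.51)·(0.0927) = 0.140
Qp = 0.140 < Kp = 2.20, so the forward reaction proceeds.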